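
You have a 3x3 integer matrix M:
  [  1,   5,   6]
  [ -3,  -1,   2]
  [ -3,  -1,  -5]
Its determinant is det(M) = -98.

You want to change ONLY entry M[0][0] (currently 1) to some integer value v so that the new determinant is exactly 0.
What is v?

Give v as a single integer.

det is linear in entry M[0][0]: det = old_det + (v - 1) * C_00
Cofactor C_00 = 7
Want det = 0: -98 + (v - 1) * 7 = 0
  (v - 1) = 98 / 7 = 14
  v = 1 + (14) = 15

Answer: 15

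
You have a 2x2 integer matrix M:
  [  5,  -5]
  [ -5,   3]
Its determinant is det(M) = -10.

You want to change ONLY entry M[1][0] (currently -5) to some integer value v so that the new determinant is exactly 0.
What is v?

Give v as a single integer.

det is linear in entry M[1][0]: det = old_det + (v - -5) * C_10
Cofactor C_10 = 5
Want det = 0: -10 + (v - -5) * 5 = 0
  (v - -5) = 10 / 5 = 2
  v = -5 + (2) = -3

Answer: -3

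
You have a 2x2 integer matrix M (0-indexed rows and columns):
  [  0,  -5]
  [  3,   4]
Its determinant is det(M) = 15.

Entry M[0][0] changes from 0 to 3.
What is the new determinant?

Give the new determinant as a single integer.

Answer: 27

Derivation:
det is linear in row 0: changing M[0][0] by delta changes det by delta * cofactor(0,0).
Cofactor C_00 = (-1)^(0+0) * minor(0,0) = 4
Entry delta = 3 - 0 = 3
Det delta = 3 * 4 = 12
New det = 15 + 12 = 27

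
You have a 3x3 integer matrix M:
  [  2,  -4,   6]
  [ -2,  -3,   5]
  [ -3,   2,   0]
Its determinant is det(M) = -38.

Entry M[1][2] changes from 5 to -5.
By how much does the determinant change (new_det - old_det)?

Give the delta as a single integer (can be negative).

Cofactor C_12 = 8
Entry delta = -5 - 5 = -10
Det delta = entry_delta * cofactor = -10 * 8 = -80

Answer: -80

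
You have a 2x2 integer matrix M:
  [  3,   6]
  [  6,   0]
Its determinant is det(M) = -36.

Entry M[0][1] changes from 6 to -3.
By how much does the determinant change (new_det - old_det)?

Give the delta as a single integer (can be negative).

Cofactor C_01 = -6
Entry delta = -3 - 6 = -9
Det delta = entry_delta * cofactor = -9 * -6 = 54

Answer: 54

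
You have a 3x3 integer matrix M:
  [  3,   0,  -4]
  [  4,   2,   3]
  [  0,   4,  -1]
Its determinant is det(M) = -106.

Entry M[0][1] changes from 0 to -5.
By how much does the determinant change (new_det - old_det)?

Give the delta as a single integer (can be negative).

Answer: -20

Derivation:
Cofactor C_01 = 4
Entry delta = -5 - 0 = -5
Det delta = entry_delta * cofactor = -5 * 4 = -20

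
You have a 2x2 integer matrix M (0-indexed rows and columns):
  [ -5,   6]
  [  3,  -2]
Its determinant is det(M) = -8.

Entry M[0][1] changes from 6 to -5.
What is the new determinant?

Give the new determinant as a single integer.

det is linear in row 0: changing M[0][1] by delta changes det by delta * cofactor(0,1).
Cofactor C_01 = (-1)^(0+1) * minor(0,1) = -3
Entry delta = -5 - 6 = -11
Det delta = -11 * -3 = 33
New det = -8 + 33 = 25

Answer: 25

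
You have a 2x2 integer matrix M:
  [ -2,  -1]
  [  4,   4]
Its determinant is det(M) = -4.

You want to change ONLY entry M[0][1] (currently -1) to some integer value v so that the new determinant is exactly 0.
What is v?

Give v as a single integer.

Answer: -2

Derivation:
det is linear in entry M[0][1]: det = old_det + (v - -1) * C_01
Cofactor C_01 = -4
Want det = 0: -4 + (v - -1) * -4 = 0
  (v - -1) = 4 / -4 = -1
  v = -1 + (-1) = -2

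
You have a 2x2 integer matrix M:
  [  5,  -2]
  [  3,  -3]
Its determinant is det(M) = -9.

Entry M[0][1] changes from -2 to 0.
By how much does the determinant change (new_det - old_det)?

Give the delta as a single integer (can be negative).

Cofactor C_01 = -3
Entry delta = 0 - -2 = 2
Det delta = entry_delta * cofactor = 2 * -3 = -6

Answer: -6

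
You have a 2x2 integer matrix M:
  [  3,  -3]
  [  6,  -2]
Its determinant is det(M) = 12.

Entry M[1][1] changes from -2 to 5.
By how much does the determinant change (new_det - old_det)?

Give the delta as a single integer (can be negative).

Cofactor C_11 = 3
Entry delta = 5 - -2 = 7
Det delta = entry_delta * cofactor = 7 * 3 = 21

Answer: 21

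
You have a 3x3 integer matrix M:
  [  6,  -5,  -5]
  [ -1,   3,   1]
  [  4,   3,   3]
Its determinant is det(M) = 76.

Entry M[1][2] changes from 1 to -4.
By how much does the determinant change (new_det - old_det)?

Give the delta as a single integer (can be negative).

Cofactor C_12 = -38
Entry delta = -4 - 1 = -5
Det delta = entry_delta * cofactor = -5 * -38 = 190

Answer: 190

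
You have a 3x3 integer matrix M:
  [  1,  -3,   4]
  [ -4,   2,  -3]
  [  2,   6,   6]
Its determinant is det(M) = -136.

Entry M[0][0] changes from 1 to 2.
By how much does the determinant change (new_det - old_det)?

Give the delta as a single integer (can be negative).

Answer: 30

Derivation:
Cofactor C_00 = 30
Entry delta = 2 - 1 = 1
Det delta = entry_delta * cofactor = 1 * 30 = 30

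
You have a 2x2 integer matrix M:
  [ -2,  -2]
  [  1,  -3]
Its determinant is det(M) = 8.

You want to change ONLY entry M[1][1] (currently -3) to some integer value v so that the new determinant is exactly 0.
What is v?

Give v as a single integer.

Answer: 1

Derivation:
det is linear in entry M[1][1]: det = old_det + (v - -3) * C_11
Cofactor C_11 = -2
Want det = 0: 8 + (v - -3) * -2 = 0
  (v - -3) = -8 / -2 = 4
  v = -3 + (4) = 1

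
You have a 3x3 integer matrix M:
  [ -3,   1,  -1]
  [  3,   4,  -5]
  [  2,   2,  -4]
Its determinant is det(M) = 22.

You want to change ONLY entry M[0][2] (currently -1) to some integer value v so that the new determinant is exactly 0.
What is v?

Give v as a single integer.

Answer: 10

Derivation:
det is linear in entry M[0][2]: det = old_det + (v - -1) * C_02
Cofactor C_02 = -2
Want det = 0: 22 + (v - -1) * -2 = 0
  (v - -1) = -22 / -2 = 11
  v = -1 + (11) = 10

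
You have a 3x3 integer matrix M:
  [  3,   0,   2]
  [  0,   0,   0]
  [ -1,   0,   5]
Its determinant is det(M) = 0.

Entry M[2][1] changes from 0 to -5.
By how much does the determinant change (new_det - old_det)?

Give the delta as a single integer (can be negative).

Answer: 0

Derivation:
Cofactor C_21 = 0
Entry delta = -5 - 0 = -5
Det delta = entry_delta * cofactor = -5 * 0 = 0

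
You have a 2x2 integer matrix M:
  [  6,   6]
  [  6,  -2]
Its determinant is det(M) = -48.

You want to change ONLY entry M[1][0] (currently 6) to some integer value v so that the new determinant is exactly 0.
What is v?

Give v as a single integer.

Answer: -2

Derivation:
det is linear in entry M[1][0]: det = old_det + (v - 6) * C_10
Cofactor C_10 = -6
Want det = 0: -48 + (v - 6) * -6 = 0
  (v - 6) = 48 / -6 = -8
  v = 6 + (-8) = -2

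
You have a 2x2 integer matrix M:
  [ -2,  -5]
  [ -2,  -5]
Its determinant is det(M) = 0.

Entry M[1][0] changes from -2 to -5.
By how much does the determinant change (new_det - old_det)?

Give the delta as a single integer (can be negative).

Cofactor C_10 = 5
Entry delta = -5 - -2 = -3
Det delta = entry_delta * cofactor = -3 * 5 = -15

Answer: -15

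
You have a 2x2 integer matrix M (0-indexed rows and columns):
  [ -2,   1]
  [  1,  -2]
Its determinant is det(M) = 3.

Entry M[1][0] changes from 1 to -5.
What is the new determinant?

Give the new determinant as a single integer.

det is linear in row 1: changing M[1][0] by delta changes det by delta * cofactor(1,0).
Cofactor C_10 = (-1)^(1+0) * minor(1,0) = -1
Entry delta = -5 - 1 = -6
Det delta = -6 * -1 = 6
New det = 3 + 6 = 9

Answer: 9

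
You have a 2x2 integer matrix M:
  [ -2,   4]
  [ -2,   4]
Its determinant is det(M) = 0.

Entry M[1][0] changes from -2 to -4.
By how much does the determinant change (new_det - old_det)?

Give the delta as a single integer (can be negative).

Cofactor C_10 = -4
Entry delta = -4 - -2 = -2
Det delta = entry_delta * cofactor = -2 * -4 = 8

Answer: 8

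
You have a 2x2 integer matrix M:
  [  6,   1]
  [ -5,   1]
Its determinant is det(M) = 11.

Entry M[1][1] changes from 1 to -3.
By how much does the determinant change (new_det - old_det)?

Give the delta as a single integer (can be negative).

Cofactor C_11 = 6
Entry delta = -3 - 1 = -4
Det delta = entry_delta * cofactor = -4 * 6 = -24

Answer: -24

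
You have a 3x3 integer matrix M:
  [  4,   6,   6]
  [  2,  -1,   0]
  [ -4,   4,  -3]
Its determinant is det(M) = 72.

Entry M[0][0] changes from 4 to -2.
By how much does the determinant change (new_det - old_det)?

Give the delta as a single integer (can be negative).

Answer: -18

Derivation:
Cofactor C_00 = 3
Entry delta = -2 - 4 = -6
Det delta = entry_delta * cofactor = -6 * 3 = -18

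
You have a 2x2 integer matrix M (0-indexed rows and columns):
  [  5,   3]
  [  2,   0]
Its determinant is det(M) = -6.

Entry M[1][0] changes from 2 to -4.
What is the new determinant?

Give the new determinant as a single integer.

det is linear in row 1: changing M[1][0] by delta changes det by delta * cofactor(1,0).
Cofactor C_10 = (-1)^(1+0) * minor(1,0) = -3
Entry delta = -4 - 2 = -6
Det delta = -6 * -3 = 18
New det = -6 + 18 = 12

Answer: 12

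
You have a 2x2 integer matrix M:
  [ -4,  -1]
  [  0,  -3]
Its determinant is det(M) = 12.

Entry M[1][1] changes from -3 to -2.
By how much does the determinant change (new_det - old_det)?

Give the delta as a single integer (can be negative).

Cofactor C_11 = -4
Entry delta = -2 - -3 = 1
Det delta = entry_delta * cofactor = 1 * -4 = -4

Answer: -4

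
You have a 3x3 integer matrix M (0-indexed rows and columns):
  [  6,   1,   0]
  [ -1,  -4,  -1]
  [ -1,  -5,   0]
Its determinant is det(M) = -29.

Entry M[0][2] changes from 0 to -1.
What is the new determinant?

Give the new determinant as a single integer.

Answer: -30

Derivation:
det is linear in row 0: changing M[0][2] by delta changes det by delta * cofactor(0,2).
Cofactor C_02 = (-1)^(0+2) * minor(0,2) = 1
Entry delta = -1 - 0 = -1
Det delta = -1 * 1 = -1
New det = -29 + -1 = -30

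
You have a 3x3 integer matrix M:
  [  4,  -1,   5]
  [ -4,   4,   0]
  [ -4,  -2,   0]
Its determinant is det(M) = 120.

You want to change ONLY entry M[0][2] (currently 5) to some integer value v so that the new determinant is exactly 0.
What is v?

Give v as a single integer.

det is linear in entry M[0][2]: det = old_det + (v - 5) * C_02
Cofactor C_02 = 24
Want det = 0: 120 + (v - 5) * 24 = 0
  (v - 5) = -120 / 24 = -5
  v = 5 + (-5) = 0

Answer: 0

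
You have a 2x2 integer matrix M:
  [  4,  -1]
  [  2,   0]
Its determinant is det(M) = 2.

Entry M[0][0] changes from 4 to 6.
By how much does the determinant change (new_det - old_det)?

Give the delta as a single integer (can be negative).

Cofactor C_00 = 0
Entry delta = 6 - 4 = 2
Det delta = entry_delta * cofactor = 2 * 0 = 0

Answer: 0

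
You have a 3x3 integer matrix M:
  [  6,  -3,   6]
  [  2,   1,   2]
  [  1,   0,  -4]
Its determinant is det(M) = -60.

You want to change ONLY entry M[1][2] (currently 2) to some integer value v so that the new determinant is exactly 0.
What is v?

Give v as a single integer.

Answer: -18

Derivation:
det is linear in entry M[1][2]: det = old_det + (v - 2) * C_12
Cofactor C_12 = -3
Want det = 0: -60 + (v - 2) * -3 = 0
  (v - 2) = 60 / -3 = -20
  v = 2 + (-20) = -18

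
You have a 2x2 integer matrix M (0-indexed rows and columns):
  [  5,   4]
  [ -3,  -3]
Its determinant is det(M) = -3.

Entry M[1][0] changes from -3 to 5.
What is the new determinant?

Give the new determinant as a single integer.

det is linear in row 1: changing M[1][0] by delta changes det by delta * cofactor(1,0).
Cofactor C_10 = (-1)^(1+0) * minor(1,0) = -4
Entry delta = 5 - -3 = 8
Det delta = 8 * -4 = -32
New det = -3 + -32 = -35

Answer: -35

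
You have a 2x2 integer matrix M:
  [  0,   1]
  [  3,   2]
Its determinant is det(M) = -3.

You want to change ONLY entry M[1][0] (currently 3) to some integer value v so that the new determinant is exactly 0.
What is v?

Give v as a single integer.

det is linear in entry M[1][0]: det = old_det + (v - 3) * C_10
Cofactor C_10 = -1
Want det = 0: -3 + (v - 3) * -1 = 0
  (v - 3) = 3 / -1 = -3
  v = 3 + (-3) = 0

Answer: 0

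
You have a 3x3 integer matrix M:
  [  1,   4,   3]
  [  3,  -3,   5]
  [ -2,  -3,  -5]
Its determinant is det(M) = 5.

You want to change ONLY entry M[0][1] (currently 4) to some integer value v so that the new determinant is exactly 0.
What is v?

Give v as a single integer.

Answer: 3

Derivation:
det is linear in entry M[0][1]: det = old_det + (v - 4) * C_01
Cofactor C_01 = 5
Want det = 0: 5 + (v - 4) * 5 = 0
  (v - 4) = -5 / 5 = -1
  v = 4 + (-1) = 3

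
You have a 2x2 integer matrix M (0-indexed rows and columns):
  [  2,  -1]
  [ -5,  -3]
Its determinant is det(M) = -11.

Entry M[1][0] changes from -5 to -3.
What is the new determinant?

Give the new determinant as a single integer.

det is linear in row 1: changing M[1][0] by delta changes det by delta * cofactor(1,0).
Cofactor C_10 = (-1)^(1+0) * minor(1,0) = 1
Entry delta = -3 - -5 = 2
Det delta = 2 * 1 = 2
New det = -11 + 2 = -9

Answer: -9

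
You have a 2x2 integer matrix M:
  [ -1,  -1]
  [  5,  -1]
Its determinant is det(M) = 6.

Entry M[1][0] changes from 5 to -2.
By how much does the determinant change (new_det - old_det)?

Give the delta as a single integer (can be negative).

Answer: -7

Derivation:
Cofactor C_10 = 1
Entry delta = -2 - 5 = -7
Det delta = entry_delta * cofactor = -7 * 1 = -7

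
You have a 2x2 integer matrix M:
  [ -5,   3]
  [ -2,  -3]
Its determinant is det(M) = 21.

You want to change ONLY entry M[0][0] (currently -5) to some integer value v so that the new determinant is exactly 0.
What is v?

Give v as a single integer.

Answer: 2

Derivation:
det is linear in entry M[0][0]: det = old_det + (v - -5) * C_00
Cofactor C_00 = -3
Want det = 0: 21 + (v - -5) * -3 = 0
  (v - -5) = -21 / -3 = 7
  v = -5 + (7) = 2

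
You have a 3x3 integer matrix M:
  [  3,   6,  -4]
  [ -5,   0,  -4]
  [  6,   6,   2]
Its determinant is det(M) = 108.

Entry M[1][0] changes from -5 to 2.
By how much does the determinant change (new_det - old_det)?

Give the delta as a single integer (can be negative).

Answer: -252

Derivation:
Cofactor C_10 = -36
Entry delta = 2 - -5 = 7
Det delta = entry_delta * cofactor = 7 * -36 = -252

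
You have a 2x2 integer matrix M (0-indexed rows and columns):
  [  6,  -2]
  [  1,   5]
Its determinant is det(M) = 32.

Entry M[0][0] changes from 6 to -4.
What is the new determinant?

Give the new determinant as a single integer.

Answer: -18

Derivation:
det is linear in row 0: changing M[0][0] by delta changes det by delta * cofactor(0,0).
Cofactor C_00 = (-1)^(0+0) * minor(0,0) = 5
Entry delta = -4 - 6 = -10
Det delta = -10 * 5 = -50
New det = 32 + -50 = -18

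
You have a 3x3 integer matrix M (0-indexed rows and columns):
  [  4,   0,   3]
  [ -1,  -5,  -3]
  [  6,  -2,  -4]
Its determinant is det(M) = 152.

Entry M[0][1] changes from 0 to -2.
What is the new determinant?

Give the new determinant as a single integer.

det is linear in row 0: changing M[0][1] by delta changes det by delta * cofactor(0,1).
Cofactor C_01 = (-1)^(0+1) * minor(0,1) = -22
Entry delta = -2 - 0 = -2
Det delta = -2 * -22 = 44
New det = 152 + 44 = 196

Answer: 196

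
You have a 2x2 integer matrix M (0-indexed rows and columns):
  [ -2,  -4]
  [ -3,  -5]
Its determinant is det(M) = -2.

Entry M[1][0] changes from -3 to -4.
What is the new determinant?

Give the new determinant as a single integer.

det is linear in row 1: changing M[1][0] by delta changes det by delta * cofactor(1,0).
Cofactor C_10 = (-1)^(1+0) * minor(1,0) = 4
Entry delta = -4 - -3 = -1
Det delta = -1 * 4 = -4
New det = -2 + -4 = -6

Answer: -6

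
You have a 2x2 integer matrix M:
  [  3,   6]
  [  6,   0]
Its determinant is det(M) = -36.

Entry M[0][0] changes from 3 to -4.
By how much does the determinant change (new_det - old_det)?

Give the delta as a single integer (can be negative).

Answer: 0

Derivation:
Cofactor C_00 = 0
Entry delta = -4 - 3 = -7
Det delta = entry_delta * cofactor = -7 * 0 = 0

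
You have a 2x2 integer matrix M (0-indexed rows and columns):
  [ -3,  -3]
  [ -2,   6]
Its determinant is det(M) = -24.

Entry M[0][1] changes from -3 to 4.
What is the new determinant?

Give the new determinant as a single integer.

det is linear in row 0: changing M[0][1] by delta changes det by delta * cofactor(0,1).
Cofactor C_01 = (-1)^(0+1) * minor(0,1) = 2
Entry delta = 4 - -3 = 7
Det delta = 7 * 2 = 14
New det = -24 + 14 = -10

Answer: -10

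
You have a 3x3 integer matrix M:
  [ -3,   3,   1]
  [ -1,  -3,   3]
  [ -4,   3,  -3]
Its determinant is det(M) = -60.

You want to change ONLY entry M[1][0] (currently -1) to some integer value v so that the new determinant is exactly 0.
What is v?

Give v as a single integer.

det is linear in entry M[1][0]: det = old_det + (v - -1) * C_10
Cofactor C_10 = 12
Want det = 0: -60 + (v - -1) * 12 = 0
  (v - -1) = 60 / 12 = 5
  v = -1 + (5) = 4

Answer: 4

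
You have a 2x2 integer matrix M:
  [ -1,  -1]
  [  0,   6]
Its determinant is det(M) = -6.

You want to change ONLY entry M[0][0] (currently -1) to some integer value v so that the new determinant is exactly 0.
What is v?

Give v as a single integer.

det is linear in entry M[0][0]: det = old_det + (v - -1) * C_00
Cofactor C_00 = 6
Want det = 0: -6 + (v - -1) * 6 = 0
  (v - -1) = 6 / 6 = 1
  v = -1 + (1) = 0

Answer: 0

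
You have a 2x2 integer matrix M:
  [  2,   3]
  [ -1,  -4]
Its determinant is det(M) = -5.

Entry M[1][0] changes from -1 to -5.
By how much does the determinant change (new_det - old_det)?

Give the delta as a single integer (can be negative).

Answer: 12

Derivation:
Cofactor C_10 = -3
Entry delta = -5 - -1 = -4
Det delta = entry_delta * cofactor = -4 * -3 = 12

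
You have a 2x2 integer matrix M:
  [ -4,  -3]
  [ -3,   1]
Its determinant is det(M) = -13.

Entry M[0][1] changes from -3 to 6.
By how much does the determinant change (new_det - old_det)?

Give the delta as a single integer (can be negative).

Cofactor C_01 = 3
Entry delta = 6 - -3 = 9
Det delta = entry_delta * cofactor = 9 * 3 = 27

Answer: 27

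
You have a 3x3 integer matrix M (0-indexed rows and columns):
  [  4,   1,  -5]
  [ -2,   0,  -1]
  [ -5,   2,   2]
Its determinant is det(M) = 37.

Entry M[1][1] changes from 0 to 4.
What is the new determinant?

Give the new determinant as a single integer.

Answer: -31

Derivation:
det is linear in row 1: changing M[1][1] by delta changes det by delta * cofactor(1,1).
Cofactor C_11 = (-1)^(1+1) * minor(1,1) = -17
Entry delta = 4 - 0 = 4
Det delta = 4 * -17 = -68
New det = 37 + -68 = -31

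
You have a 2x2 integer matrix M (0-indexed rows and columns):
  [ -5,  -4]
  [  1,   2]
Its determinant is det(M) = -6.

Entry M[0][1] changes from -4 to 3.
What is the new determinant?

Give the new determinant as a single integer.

Answer: -13

Derivation:
det is linear in row 0: changing M[0][1] by delta changes det by delta * cofactor(0,1).
Cofactor C_01 = (-1)^(0+1) * minor(0,1) = -1
Entry delta = 3 - -4 = 7
Det delta = 7 * -1 = -7
New det = -6 + -7 = -13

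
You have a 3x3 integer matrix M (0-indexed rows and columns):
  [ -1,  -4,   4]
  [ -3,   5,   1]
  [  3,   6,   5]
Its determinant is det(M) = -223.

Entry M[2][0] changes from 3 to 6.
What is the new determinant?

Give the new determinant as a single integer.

Answer: -295

Derivation:
det is linear in row 2: changing M[2][0] by delta changes det by delta * cofactor(2,0).
Cofactor C_20 = (-1)^(2+0) * minor(2,0) = -24
Entry delta = 6 - 3 = 3
Det delta = 3 * -24 = -72
New det = -223 + -72 = -295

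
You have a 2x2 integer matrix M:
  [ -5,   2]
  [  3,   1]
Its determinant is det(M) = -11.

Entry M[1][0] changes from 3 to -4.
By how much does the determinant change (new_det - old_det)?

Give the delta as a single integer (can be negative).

Answer: 14

Derivation:
Cofactor C_10 = -2
Entry delta = -4 - 3 = -7
Det delta = entry_delta * cofactor = -7 * -2 = 14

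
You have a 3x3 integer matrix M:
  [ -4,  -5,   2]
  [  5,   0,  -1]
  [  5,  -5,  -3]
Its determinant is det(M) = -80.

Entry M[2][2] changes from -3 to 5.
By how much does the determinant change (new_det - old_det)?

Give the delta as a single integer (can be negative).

Answer: 200

Derivation:
Cofactor C_22 = 25
Entry delta = 5 - -3 = 8
Det delta = entry_delta * cofactor = 8 * 25 = 200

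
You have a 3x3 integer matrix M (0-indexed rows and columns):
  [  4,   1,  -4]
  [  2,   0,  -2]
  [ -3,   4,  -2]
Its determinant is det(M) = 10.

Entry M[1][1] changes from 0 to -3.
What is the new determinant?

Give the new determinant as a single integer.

det is linear in row 1: changing M[1][1] by delta changes det by delta * cofactor(1,1).
Cofactor C_11 = (-1)^(1+1) * minor(1,1) = -20
Entry delta = -3 - 0 = -3
Det delta = -3 * -20 = 60
New det = 10 + 60 = 70

Answer: 70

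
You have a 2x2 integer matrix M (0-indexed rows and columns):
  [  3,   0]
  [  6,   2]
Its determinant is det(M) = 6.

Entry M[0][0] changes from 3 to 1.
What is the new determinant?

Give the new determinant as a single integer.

Answer: 2

Derivation:
det is linear in row 0: changing M[0][0] by delta changes det by delta * cofactor(0,0).
Cofactor C_00 = (-1)^(0+0) * minor(0,0) = 2
Entry delta = 1 - 3 = -2
Det delta = -2 * 2 = -4
New det = 6 + -4 = 2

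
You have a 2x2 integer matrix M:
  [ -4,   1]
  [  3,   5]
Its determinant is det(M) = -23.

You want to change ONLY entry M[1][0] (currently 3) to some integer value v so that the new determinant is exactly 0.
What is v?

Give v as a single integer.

det is linear in entry M[1][0]: det = old_det + (v - 3) * C_10
Cofactor C_10 = -1
Want det = 0: -23 + (v - 3) * -1 = 0
  (v - 3) = 23 / -1 = -23
  v = 3 + (-23) = -20

Answer: -20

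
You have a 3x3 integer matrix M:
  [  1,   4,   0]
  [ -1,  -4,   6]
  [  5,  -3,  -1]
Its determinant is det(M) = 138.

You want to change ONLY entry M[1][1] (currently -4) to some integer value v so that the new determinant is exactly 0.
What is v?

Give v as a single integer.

Answer: 134

Derivation:
det is linear in entry M[1][1]: det = old_det + (v - -4) * C_11
Cofactor C_11 = -1
Want det = 0: 138 + (v - -4) * -1 = 0
  (v - -4) = -138 / -1 = 138
  v = -4 + (138) = 134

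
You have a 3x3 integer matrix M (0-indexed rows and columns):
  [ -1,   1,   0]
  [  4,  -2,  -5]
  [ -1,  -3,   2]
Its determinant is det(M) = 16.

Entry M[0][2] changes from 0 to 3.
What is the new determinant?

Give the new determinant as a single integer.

det is linear in row 0: changing M[0][2] by delta changes det by delta * cofactor(0,2).
Cofactor C_02 = (-1)^(0+2) * minor(0,2) = -14
Entry delta = 3 - 0 = 3
Det delta = 3 * -14 = -42
New det = 16 + -42 = -26

Answer: -26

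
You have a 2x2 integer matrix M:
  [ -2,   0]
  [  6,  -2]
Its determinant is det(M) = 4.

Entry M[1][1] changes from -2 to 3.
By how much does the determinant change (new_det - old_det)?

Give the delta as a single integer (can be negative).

Answer: -10

Derivation:
Cofactor C_11 = -2
Entry delta = 3 - -2 = 5
Det delta = entry_delta * cofactor = 5 * -2 = -10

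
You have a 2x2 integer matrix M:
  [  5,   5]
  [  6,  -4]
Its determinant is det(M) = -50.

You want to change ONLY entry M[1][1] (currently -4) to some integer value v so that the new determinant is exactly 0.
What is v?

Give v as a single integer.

Answer: 6

Derivation:
det is linear in entry M[1][1]: det = old_det + (v - -4) * C_11
Cofactor C_11 = 5
Want det = 0: -50 + (v - -4) * 5 = 0
  (v - -4) = 50 / 5 = 10
  v = -4 + (10) = 6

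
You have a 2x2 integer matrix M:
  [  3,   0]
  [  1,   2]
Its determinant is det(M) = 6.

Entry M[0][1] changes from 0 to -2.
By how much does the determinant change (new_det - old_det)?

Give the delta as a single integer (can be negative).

Cofactor C_01 = -1
Entry delta = -2 - 0 = -2
Det delta = entry_delta * cofactor = -2 * -1 = 2

Answer: 2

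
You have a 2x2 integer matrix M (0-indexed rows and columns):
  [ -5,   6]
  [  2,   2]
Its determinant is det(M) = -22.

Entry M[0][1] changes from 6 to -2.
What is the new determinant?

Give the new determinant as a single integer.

det is linear in row 0: changing M[0][1] by delta changes det by delta * cofactor(0,1).
Cofactor C_01 = (-1)^(0+1) * minor(0,1) = -2
Entry delta = -2 - 6 = -8
Det delta = -8 * -2 = 16
New det = -22 + 16 = -6

Answer: -6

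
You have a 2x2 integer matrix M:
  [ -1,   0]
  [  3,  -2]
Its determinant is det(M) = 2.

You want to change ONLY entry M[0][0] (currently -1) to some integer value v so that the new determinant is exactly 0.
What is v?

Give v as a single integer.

Answer: 0

Derivation:
det is linear in entry M[0][0]: det = old_det + (v - -1) * C_00
Cofactor C_00 = -2
Want det = 0: 2 + (v - -1) * -2 = 0
  (v - -1) = -2 / -2 = 1
  v = -1 + (1) = 0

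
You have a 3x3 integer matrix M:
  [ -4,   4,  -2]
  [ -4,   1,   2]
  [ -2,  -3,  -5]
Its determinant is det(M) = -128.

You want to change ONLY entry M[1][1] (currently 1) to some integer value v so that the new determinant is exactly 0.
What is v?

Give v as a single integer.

Answer: 9

Derivation:
det is linear in entry M[1][1]: det = old_det + (v - 1) * C_11
Cofactor C_11 = 16
Want det = 0: -128 + (v - 1) * 16 = 0
  (v - 1) = 128 / 16 = 8
  v = 1 + (8) = 9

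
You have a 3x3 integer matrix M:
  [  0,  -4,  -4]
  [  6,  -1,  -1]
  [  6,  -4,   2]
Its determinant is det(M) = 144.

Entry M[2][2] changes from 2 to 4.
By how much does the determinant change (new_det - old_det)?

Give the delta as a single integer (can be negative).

Answer: 48

Derivation:
Cofactor C_22 = 24
Entry delta = 4 - 2 = 2
Det delta = entry_delta * cofactor = 2 * 24 = 48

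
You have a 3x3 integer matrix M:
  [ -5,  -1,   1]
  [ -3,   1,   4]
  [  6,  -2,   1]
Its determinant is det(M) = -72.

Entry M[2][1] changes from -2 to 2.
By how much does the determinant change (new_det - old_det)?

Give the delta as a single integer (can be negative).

Answer: 68

Derivation:
Cofactor C_21 = 17
Entry delta = 2 - -2 = 4
Det delta = entry_delta * cofactor = 4 * 17 = 68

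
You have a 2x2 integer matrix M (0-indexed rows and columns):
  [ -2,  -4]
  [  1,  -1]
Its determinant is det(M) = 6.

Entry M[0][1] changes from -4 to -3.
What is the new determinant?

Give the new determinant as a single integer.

Answer: 5

Derivation:
det is linear in row 0: changing M[0][1] by delta changes det by delta * cofactor(0,1).
Cofactor C_01 = (-1)^(0+1) * minor(0,1) = -1
Entry delta = -3 - -4 = 1
Det delta = 1 * -1 = -1
New det = 6 + -1 = 5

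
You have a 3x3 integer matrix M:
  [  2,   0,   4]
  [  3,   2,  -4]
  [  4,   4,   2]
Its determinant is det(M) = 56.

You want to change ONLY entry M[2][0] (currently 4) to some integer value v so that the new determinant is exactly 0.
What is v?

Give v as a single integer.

Answer: 11

Derivation:
det is linear in entry M[2][0]: det = old_det + (v - 4) * C_20
Cofactor C_20 = -8
Want det = 0: 56 + (v - 4) * -8 = 0
  (v - 4) = -56 / -8 = 7
  v = 4 + (7) = 11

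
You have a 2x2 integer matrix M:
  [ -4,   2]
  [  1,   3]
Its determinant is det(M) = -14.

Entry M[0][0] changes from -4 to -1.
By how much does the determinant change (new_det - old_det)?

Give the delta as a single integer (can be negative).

Answer: 9

Derivation:
Cofactor C_00 = 3
Entry delta = -1 - -4 = 3
Det delta = entry_delta * cofactor = 3 * 3 = 9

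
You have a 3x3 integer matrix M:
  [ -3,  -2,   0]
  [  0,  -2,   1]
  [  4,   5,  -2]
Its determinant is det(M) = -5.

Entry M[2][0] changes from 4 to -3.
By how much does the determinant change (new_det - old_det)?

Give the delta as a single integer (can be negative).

Answer: 14

Derivation:
Cofactor C_20 = -2
Entry delta = -3 - 4 = -7
Det delta = entry_delta * cofactor = -7 * -2 = 14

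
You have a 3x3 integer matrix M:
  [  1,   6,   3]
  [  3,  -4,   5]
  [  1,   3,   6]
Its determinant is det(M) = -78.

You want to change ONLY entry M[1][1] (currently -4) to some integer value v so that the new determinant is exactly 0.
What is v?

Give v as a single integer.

det is linear in entry M[1][1]: det = old_det + (v - -4) * C_11
Cofactor C_11 = 3
Want det = 0: -78 + (v - -4) * 3 = 0
  (v - -4) = 78 / 3 = 26
  v = -4 + (26) = 22

Answer: 22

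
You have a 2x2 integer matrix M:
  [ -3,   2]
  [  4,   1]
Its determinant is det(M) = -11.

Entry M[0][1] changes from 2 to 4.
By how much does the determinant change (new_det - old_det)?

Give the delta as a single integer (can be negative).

Answer: -8

Derivation:
Cofactor C_01 = -4
Entry delta = 4 - 2 = 2
Det delta = entry_delta * cofactor = 2 * -4 = -8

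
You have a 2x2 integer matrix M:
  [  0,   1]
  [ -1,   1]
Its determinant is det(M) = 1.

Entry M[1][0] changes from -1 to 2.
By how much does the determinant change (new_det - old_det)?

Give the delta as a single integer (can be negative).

Answer: -3

Derivation:
Cofactor C_10 = -1
Entry delta = 2 - -1 = 3
Det delta = entry_delta * cofactor = 3 * -1 = -3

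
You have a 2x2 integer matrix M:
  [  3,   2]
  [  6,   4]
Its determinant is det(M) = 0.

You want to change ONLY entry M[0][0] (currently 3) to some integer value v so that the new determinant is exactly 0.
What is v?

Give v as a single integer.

det is linear in entry M[0][0]: det = old_det + (v - 3) * C_00
Cofactor C_00 = 4
Want det = 0: 0 + (v - 3) * 4 = 0
  (v - 3) = 0 / 4 = 0
  v = 3 + (0) = 3

Answer: 3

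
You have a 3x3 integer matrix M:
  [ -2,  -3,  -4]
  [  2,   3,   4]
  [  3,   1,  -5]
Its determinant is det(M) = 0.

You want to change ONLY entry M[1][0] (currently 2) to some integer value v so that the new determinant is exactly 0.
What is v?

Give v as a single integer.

det is linear in entry M[1][0]: det = old_det + (v - 2) * C_10
Cofactor C_10 = -19
Want det = 0: 0 + (v - 2) * -19 = 0
  (v - 2) = 0 / -19 = 0
  v = 2 + (0) = 2

Answer: 2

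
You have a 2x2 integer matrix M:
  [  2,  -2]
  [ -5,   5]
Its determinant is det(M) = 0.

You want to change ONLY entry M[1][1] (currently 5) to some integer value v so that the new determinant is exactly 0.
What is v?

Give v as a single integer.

Answer: 5

Derivation:
det is linear in entry M[1][1]: det = old_det + (v - 5) * C_11
Cofactor C_11 = 2
Want det = 0: 0 + (v - 5) * 2 = 0
  (v - 5) = 0 / 2 = 0
  v = 5 + (0) = 5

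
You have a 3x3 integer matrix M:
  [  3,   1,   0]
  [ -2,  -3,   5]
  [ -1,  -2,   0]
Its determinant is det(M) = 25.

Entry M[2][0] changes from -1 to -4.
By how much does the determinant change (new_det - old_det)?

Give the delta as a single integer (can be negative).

Cofactor C_20 = 5
Entry delta = -4 - -1 = -3
Det delta = entry_delta * cofactor = -3 * 5 = -15

Answer: -15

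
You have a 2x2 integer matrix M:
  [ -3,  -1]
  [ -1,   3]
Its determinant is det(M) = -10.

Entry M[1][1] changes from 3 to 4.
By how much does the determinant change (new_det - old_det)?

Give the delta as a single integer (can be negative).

Cofactor C_11 = -3
Entry delta = 4 - 3 = 1
Det delta = entry_delta * cofactor = 1 * -3 = -3

Answer: -3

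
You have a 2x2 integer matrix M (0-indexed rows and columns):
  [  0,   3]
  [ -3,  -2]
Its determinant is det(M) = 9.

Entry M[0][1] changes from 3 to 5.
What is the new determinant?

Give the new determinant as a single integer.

det is linear in row 0: changing M[0][1] by delta changes det by delta * cofactor(0,1).
Cofactor C_01 = (-1)^(0+1) * minor(0,1) = 3
Entry delta = 5 - 3 = 2
Det delta = 2 * 3 = 6
New det = 9 + 6 = 15

Answer: 15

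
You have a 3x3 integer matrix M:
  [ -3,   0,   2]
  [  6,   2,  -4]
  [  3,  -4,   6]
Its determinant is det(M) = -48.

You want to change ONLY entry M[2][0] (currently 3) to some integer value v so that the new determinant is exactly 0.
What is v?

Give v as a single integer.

det is linear in entry M[2][0]: det = old_det + (v - 3) * C_20
Cofactor C_20 = -4
Want det = 0: -48 + (v - 3) * -4 = 0
  (v - 3) = 48 / -4 = -12
  v = 3 + (-12) = -9

Answer: -9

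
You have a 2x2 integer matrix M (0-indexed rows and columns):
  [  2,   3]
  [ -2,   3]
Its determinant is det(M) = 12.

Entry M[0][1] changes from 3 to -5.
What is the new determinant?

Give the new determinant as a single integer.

Answer: -4

Derivation:
det is linear in row 0: changing M[0][1] by delta changes det by delta * cofactor(0,1).
Cofactor C_01 = (-1)^(0+1) * minor(0,1) = 2
Entry delta = -5 - 3 = -8
Det delta = -8 * 2 = -16
New det = 12 + -16 = -4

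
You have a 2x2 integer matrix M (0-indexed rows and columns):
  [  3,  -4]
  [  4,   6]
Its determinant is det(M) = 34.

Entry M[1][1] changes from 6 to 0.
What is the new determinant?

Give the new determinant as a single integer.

Answer: 16

Derivation:
det is linear in row 1: changing M[1][1] by delta changes det by delta * cofactor(1,1).
Cofactor C_11 = (-1)^(1+1) * minor(1,1) = 3
Entry delta = 0 - 6 = -6
Det delta = -6 * 3 = -18
New det = 34 + -18 = 16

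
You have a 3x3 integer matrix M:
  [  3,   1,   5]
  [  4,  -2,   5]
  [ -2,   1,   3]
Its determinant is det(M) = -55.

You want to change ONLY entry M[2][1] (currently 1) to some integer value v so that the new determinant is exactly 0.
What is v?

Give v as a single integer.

det is linear in entry M[2][1]: det = old_det + (v - 1) * C_21
Cofactor C_21 = 5
Want det = 0: -55 + (v - 1) * 5 = 0
  (v - 1) = 55 / 5 = 11
  v = 1 + (11) = 12

Answer: 12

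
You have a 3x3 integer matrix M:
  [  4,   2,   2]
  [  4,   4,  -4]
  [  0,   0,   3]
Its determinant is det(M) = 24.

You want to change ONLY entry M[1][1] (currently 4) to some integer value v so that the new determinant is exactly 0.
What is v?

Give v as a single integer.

det is linear in entry M[1][1]: det = old_det + (v - 4) * C_11
Cofactor C_11 = 12
Want det = 0: 24 + (v - 4) * 12 = 0
  (v - 4) = -24 / 12 = -2
  v = 4 + (-2) = 2

Answer: 2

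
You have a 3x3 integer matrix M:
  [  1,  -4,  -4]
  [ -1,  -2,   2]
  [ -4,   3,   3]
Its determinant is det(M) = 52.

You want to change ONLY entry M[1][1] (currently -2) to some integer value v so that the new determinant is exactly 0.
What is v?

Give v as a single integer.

Answer: 2

Derivation:
det is linear in entry M[1][1]: det = old_det + (v - -2) * C_11
Cofactor C_11 = -13
Want det = 0: 52 + (v - -2) * -13 = 0
  (v - -2) = -52 / -13 = 4
  v = -2 + (4) = 2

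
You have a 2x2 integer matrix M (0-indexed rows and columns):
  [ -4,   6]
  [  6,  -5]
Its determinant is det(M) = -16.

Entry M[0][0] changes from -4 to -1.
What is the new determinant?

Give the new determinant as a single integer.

det is linear in row 0: changing M[0][0] by delta changes det by delta * cofactor(0,0).
Cofactor C_00 = (-1)^(0+0) * minor(0,0) = -5
Entry delta = -1 - -4 = 3
Det delta = 3 * -5 = -15
New det = -16 + -15 = -31

Answer: -31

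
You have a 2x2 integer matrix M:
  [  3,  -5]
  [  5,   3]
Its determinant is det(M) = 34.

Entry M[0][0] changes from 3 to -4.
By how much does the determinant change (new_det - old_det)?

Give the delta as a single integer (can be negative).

Answer: -21

Derivation:
Cofactor C_00 = 3
Entry delta = -4 - 3 = -7
Det delta = entry_delta * cofactor = -7 * 3 = -21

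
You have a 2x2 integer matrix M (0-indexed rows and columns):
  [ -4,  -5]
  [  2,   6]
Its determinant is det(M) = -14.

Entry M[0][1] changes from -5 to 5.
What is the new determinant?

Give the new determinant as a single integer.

det is linear in row 0: changing M[0][1] by delta changes det by delta * cofactor(0,1).
Cofactor C_01 = (-1)^(0+1) * minor(0,1) = -2
Entry delta = 5 - -5 = 10
Det delta = 10 * -2 = -20
New det = -14 + -20 = -34

Answer: -34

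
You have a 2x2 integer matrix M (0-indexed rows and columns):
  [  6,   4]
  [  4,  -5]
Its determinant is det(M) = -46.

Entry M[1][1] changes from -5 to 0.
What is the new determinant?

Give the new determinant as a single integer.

Answer: -16

Derivation:
det is linear in row 1: changing M[1][1] by delta changes det by delta * cofactor(1,1).
Cofactor C_11 = (-1)^(1+1) * minor(1,1) = 6
Entry delta = 0 - -5 = 5
Det delta = 5 * 6 = 30
New det = -46 + 30 = -16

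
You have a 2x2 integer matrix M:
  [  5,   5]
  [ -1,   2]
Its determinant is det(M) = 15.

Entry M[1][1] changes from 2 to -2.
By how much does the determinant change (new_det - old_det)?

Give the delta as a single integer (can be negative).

Cofactor C_11 = 5
Entry delta = -2 - 2 = -4
Det delta = entry_delta * cofactor = -4 * 5 = -20

Answer: -20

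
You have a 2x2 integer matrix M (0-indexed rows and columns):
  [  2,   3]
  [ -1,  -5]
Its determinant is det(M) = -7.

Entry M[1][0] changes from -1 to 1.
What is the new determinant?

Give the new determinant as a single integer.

det is linear in row 1: changing M[1][0] by delta changes det by delta * cofactor(1,0).
Cofactor C_10 = (-1)^(1+0) * minor(1,0) = -3
Entry delta = 1 - -1 = 2
Det delta = 2 * -3 = -6
New det = -7 + -6 = -13

Answer: -13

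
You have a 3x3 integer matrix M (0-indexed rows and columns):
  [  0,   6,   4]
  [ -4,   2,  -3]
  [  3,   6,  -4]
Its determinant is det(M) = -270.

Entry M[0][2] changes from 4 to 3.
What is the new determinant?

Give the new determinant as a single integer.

Answer: -240

Derivation:
det is linear in row 0: changing M[0][2] by delta changes det by delta * cofactor(0,2).
Cofactor C_02 = (-1)^(0+2) * minor(0,2) = -30
Entry delta = 3 - 4 = -1
Det delta = -1 * -30 = 30
New det = -270 + 30 = -240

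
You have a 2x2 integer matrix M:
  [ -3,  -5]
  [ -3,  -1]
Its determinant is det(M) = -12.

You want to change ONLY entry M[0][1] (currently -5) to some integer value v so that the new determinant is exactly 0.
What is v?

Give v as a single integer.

Answer: -1

Derivation:
det is linear in entry M[0][1]: det = old_det + (v - -5) * C_01
Cofactor C_01 = 3
Want det = 0: -12 + (v - -5) * 3 = 0
  (v - -5) = 12 / 3 = 4
  v = -5 + (4) = -1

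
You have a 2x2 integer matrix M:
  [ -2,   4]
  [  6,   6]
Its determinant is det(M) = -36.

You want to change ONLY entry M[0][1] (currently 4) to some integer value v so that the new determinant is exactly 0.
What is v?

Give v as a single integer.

det is linear in entry M[0][1]: det = old_det + (v - 4) * C_01
Cofactor C_01 = -6
Want det = 0: -36 + (v - 4) * -6 = 0
  (v - 4) = 36 / -6 = -6
  v = 4 + (-6) = -2

Answer: -2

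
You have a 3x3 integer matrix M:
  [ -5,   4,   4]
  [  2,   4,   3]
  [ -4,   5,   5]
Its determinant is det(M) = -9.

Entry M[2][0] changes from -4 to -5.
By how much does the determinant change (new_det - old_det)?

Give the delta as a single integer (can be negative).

Answer: 4

Derivation:
Cofactor C_20 = -4
Entry delta = -5 - -4 = -1
Det delta = entry_delta * cofactor = -1 * -4 = 4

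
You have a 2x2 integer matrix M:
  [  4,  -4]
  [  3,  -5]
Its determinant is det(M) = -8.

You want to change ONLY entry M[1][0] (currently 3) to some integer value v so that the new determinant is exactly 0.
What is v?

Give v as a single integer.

Answer: 5

Derivation:
det is linear in entry M[1][0]: det = old_det + (v - 3) * C_10
Cofactor C_10 = 4
Want det = 0: -8 + (v - 3) * 4 = 0
  (v - 3) = 8 / 4 = 2
  v = 3 + (2) = 5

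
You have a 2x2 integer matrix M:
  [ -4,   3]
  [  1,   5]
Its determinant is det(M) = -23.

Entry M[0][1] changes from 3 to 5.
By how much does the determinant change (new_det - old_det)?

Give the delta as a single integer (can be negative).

Cofactor C_01 = -1
Entry delta = 5 - 3 = 2
Det delta = entry_delta * cofactor = 2 * -1 = -2

Answer: -2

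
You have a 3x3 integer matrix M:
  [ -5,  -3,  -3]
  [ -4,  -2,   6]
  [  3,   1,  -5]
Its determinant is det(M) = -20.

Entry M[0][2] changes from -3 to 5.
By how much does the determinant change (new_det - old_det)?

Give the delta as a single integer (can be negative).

Cofactor C_02 = 2
Entry delta = 5 - -3 = 8
Det delta = entry_delta * cofactor = 8 * 2 = 16

Answer: 16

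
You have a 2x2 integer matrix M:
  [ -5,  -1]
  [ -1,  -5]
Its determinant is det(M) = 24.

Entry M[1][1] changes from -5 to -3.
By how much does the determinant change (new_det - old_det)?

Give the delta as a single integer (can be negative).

Answer: -10

Derivation:
Cofactor C_11 = -5
Entry delta = -3 - -5 = 2
Det delta = entry_delta * cofactor = 2 * -5 = -10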